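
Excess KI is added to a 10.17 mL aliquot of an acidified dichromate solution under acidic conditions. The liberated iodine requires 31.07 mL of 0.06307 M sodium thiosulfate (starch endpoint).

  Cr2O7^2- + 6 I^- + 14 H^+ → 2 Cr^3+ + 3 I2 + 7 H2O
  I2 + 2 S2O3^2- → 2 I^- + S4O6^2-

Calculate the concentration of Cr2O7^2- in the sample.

0.03211 M

n(S2O3^2-) = 0.03107 × 0.06307 = 1.960 × 10^-3 mol
n(I2) = n(S2O3^2-)/2 = 9.798 × 10^-4 mol
From the 1:3 ratio, n(Cr2O7^2-) in the aliquot = 1/3 × 9.798 × 10^-4 = 3.266 × 10^-4 mol
[Cr2O7^2-] = 3.266 × 10^-4 / 0.01017 = 0.03211 mol/L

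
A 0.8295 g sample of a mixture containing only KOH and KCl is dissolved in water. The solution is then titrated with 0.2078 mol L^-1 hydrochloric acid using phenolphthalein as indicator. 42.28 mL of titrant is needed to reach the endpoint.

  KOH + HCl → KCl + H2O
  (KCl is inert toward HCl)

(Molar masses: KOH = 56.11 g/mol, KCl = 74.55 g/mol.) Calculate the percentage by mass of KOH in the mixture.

n(HCl) = 0.04228 × 0.2078 = 8.786 × 10^-3 mol
Let x = n(KOH), y = n(KCl).
Titrant: 1x = 8.786 × 10^-3;  mass: 56.11x + 74.55y = 0.8295
Solving, x = 8.786 × 10^-3 mol, y = 4.514 × 10^-3 mol
mass of KOH = 8.786 × 10^-3 × 56.11 = 0.4930 g
% KOH = 0.4930 / 0.8295 × 100 = 59.43 %

59.43 %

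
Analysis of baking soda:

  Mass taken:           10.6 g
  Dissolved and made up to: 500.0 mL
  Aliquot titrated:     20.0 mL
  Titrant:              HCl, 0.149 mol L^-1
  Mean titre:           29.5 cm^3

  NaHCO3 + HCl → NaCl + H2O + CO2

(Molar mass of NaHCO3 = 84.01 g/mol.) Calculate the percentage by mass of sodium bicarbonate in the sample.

n(HCl) per titration = 0.0295 × 0.149 = 4.40 × 10^-3 mol
n(NaHCO3) in each aliquot = 4.40 × 10^-3 mol (1:1 ratio)
n(NaHCO3) in the whole flask = 4.40 × 10^-3 × 500.0/20.0 = 0.110 mol
mass of NaHCO3 = 0.110 × 84.01 = 9.23 g
% NaHCO3 = 9.23 / 10.6 × 100 = 87.1 %

87.1 %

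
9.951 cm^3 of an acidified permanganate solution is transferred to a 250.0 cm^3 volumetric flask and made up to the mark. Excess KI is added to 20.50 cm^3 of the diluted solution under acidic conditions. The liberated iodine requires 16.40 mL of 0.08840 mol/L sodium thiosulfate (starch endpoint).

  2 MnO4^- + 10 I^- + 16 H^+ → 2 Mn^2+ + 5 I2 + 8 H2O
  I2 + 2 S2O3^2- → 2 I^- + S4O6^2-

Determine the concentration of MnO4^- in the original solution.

0.3553 mol/L

n(S2O3^2-) = 0.01640 × 0.08840 = 1.450 × 10^-3 mol
n(I2) = n(S2O3^2-)/2 = 7.249 × 10^-4 mol
From the 2:5 ratio, n(MnO4^-) in the aliquot = 2/5 × 7.249 × 10^-4 = 2.900 × 10^-4 mol
[MnO4^-]_dilute = 2.900 × 10^-4 / 0.02050 = 0.01414 mol/L
[MnO4^-]_original = 0.01414 × 250.0/9.951 = 0.3553 mol/L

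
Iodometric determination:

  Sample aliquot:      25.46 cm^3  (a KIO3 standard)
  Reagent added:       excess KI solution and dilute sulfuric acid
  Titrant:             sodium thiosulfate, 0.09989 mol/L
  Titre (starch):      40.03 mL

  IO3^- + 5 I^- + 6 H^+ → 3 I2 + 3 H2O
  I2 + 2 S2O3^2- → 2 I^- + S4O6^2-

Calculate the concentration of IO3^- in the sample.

0.02618 mol/L

n(S2O3^2-) = 0.04003 × 0.09989 = 3.999 × 10^-3 mol
n(I2) = n(S2O3^2-)/2 = 1.999 × 10^-3 mol
From the 1:3 ratio, n(IO3^-) in the aliquot = 1/3 × 1.999 × 10^-3 = 6.664 × 10^-4 mol
[IO3^-] = 6.664 × 10^-4 / 0.02546 = 0.02618 mol/L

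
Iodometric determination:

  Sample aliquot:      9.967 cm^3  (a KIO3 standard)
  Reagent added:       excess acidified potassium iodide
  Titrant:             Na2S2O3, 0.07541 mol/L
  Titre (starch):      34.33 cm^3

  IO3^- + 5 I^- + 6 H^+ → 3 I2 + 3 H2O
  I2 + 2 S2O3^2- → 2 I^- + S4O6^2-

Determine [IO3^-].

0.04329 mol/L

n(S2O3^2-) = 0.03433 × 0.07541 = 2.589 × 10^-3 mol
n(I2) = n(S2O3^2-)/2 = 1.294 × 10^-3 mol
From the 1:3 ratio, n(IO3^-) in the aliquot = 1/3 × 1.294 × 10^-3 = 4.315 × 10^-4 mol
[IO3^-] = 4.315 × 10^-4 / 0.009967 = 0.04329 mol/L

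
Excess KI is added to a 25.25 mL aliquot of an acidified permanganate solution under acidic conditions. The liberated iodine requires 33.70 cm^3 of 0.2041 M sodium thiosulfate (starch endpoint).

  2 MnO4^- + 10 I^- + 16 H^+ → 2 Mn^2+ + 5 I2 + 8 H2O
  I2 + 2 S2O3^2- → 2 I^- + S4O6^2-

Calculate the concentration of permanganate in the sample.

0.05448 M

n(S2O3^2-) = 0.03370 × 0.2041 = 6.878 × 10^-3 mol
n(I2) = n(S2O3^2-)/2 = 3.439 × 10^-3 mol
From the 2:5 ratio, n(MnO4^-) in the aliquot = 2/5 × 3.439 × 10^-3 = 1.376 × 10^-3 mol
[MnO4^-] = 1.376 × 10^-3 / 0.02525 = 0.05448 mol/L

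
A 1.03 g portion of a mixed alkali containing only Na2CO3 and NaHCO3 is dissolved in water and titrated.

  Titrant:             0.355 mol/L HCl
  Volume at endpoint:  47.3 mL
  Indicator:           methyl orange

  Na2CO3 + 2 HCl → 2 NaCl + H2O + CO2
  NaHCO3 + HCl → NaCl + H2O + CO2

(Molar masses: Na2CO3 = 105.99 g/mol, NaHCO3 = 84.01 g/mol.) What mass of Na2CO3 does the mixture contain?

n(HCl) = 0.0473 × 0.355 = 0.0168 mol
Let x = n(Na2CO3), y = n(NaHCO3).
Titrant: 2x + 1y = 0.0168;  mass: 105.99x + 84.01y = 1.03
Solving, x = 6.14 × 10^-3 mol, y = 4.52 × 10^-3 mol
mass of Na2CO3 = 6.14 × 10^-3 × 105.99 = 0.650 g

0.650 g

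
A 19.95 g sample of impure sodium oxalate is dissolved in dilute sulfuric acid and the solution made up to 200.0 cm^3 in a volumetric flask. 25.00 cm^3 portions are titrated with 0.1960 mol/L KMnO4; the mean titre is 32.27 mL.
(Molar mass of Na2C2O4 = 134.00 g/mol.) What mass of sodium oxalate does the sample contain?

2 MnO4^- + 5 C2O4^2- + 16 H^+ → 2 Mn^2+ + 10 CO2 + 8 H2O
n(KMnO4) per titration = 0.03227 × 0.1960 = 6.325 × 10^-3 mol
From the 5:2 ratio, n(Na2C2O4) in each aliquot = 5/2 × 6.325 × 10^-3 = 0.01581 mol
n(Na2C2O4) in the whole flask = 0.01581 × 200.0/25.00 = 0.1265 mol
mass of Na2C2O4 = 0.1265 × 134.00 = 16.95 g

16.95 g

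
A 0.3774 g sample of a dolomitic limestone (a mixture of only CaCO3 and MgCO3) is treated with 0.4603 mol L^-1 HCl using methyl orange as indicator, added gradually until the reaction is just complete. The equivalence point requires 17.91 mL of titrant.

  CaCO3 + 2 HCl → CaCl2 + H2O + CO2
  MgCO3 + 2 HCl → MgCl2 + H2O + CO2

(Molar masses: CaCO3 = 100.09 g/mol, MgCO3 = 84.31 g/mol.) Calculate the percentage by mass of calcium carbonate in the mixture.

50.21 %

n(HCl) = 0.01791 × 0.4603 = 8.244 × 10^-3 mol
Let x = n(CaCO3), y = n(MgCO3).
Titrant: 2x + 2y = 8.244 × 10^-3;  mass: 100.09x + 84.31y = 0.3774
Solving, x = 1.893 × 10^-3 mol, y = 2.229 × 10^-3 mol
mass of CaCO3 = 1.893 × 10^-3 × 100.09 = 0.1895 g
% CaCO3 = 0.1895 / 0.3774 × 100 = 50.21 %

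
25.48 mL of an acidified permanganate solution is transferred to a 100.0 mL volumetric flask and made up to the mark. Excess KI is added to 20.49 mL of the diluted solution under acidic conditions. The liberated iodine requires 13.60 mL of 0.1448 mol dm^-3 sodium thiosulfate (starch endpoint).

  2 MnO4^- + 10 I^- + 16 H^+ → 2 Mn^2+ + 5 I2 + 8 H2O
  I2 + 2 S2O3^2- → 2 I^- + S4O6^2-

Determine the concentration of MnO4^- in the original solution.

0.07544 mol/L

n(S2O3^2-) = 0.01360 × 0.1448 = 1.969 × 10^-3 mol
n(I2) = n(S2O3^2-)/2 = 9.846 × 10^-4 mol
From the 2:5 ratio, n(MnO4^-) in the aliquot = 2/5 × 9.846 × 10^-4 = 3.939 × 10^-4 mol
[MnO4^-]_dilute = 3.939 × 10^-4 / 0.02049 = 0.01922 mol/L
[MnO4^-]_original = 0.01922 × 100.0/25.48 = 0.07544 mol/L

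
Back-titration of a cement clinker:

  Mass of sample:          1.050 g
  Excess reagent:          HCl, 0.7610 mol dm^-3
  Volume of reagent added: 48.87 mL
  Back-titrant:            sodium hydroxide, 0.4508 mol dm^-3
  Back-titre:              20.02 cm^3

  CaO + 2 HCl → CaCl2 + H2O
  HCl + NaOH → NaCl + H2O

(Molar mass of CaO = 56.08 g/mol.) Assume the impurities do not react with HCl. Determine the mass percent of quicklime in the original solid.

75.21 %

n(HCl) added = 0.04887 × 0.7610 = 0.03719 mol
n(NaOH) used in back-titration = 0.02002 × 0.4508 = 9.025 × 10^-3 mol
n(HCl) left over = 9.025 × 10^-3 mol (1:1 ratio)
n(HCl) consumed by analyte = 0.03719 − 9.025 × 10^-3 = 0.02817 mol
From the 1:2 ratio, n(CaO) = 1/2 × 0.02817 = 0.01408 mol
mass of CaO = 0.01408 × 56.08 = 0.7897 g
% CaO = 0.7897 / 1.050 × 100 = 75.21 %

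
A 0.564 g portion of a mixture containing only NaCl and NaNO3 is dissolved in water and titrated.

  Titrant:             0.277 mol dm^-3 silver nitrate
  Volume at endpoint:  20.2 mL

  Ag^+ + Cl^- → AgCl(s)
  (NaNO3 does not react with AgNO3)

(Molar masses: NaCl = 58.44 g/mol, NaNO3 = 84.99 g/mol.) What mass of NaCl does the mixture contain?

0.327 g

n(AgNO3) = 0.0202 × 0.277 = 5.60 × 10^-3 mol
Let x = n(NaCl), y = n(NaNO3).
Titrant: 1x = 5.60 × 10^-3;  mass: 58.44x + 84.99y = 0.564
Solving, x = 5.60 × 10^-3 mol, y = 2.79 × 10^-3 mol
mass of NaCl = 5.60 × 10^-3 × 58.44 = 0.327 g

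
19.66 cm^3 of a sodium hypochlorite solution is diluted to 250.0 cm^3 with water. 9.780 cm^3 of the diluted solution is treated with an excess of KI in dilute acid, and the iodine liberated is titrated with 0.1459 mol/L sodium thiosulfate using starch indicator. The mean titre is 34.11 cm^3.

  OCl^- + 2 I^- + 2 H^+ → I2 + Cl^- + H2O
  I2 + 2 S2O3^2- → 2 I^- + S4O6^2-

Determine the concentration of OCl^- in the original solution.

3.235 mol/L

n(S2O3^2-) = 0.03411 × 0.1459 = 4.977 × 10^-3 mol
n(I2) = n(S2O3^2-)/2 = 2.488 × 10^-3 mol
n(OCl^-) in the aliquot = 2.488 × 10^-3 mol (1:1 ratio)
[OCl^-]_dilute = 2.488 × 10^-3 / 0.009780 = 0.2544 mol/L
[OCl^-]_original = 0.2544 × 250.0/19.66 = 3.235 mol/L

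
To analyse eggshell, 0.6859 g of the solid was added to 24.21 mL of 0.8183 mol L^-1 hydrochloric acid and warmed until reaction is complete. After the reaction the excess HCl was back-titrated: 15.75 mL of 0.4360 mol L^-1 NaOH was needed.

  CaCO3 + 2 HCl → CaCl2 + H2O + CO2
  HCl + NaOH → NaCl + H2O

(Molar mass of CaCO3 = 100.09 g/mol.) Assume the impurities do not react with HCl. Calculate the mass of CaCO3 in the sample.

0.6478 g

n(HCl) added = 0.02421 × 0.8183 = 0.01981 mol
n(NaOH) used in back-titration = 0.01575 × 0.4360 = 6.867 × 10^-3 mol
n(HCl) left over = 6.867 × 10^-3 mol (1:1 ratio)
n(HCl) consumed by analyte = 0.01981 − 6.867 × 10^-3 = 0.01294 mol
From the 1:2 ratio, n(CaCO3) = 1/2 × 0.01294 = 6.472 × 10^-3 mol
mass of CaCO3 = 6.472 × 10^-3 × 100.09 = 0.6478 g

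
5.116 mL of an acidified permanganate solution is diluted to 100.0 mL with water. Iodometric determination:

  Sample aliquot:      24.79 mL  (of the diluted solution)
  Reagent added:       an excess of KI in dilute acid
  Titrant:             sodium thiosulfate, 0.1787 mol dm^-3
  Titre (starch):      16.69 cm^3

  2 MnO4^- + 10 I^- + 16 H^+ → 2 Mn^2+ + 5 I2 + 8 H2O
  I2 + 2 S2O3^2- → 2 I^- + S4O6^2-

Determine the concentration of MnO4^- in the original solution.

0.4703 mol/L

n(S2O3^2-) = 0.01669 × 0.1787 = 2.983 × 10^-3 mol
n(I2) = n(S2O3^2-)/2 = 1.491 × 10^-3 mol
From the 2:5 ratio, n(MnO4^-) in the aliquot = 2/5 × 1.491 × 10^-3 = 5.965 × 10^-4 mol
[MnO4^-]_dilute = 5.965 × 10^-4 / 0.02479 = 0.02406 mol/L
[MnO4^-]_original = 0.02406 × 100.0/5.116 = 0.4703 mol/L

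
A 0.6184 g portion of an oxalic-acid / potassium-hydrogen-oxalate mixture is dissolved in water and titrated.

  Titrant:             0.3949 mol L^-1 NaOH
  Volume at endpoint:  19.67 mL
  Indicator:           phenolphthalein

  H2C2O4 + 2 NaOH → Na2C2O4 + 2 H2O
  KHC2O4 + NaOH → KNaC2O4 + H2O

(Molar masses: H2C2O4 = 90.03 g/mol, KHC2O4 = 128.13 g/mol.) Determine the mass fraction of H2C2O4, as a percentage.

n(NaOH) = 0.01967 × 0.3949 = 7.768 × 10^-3 mol
Let x = n(H2C2O4), y = n(KHC2O4).
Titrant: 2x + 1y = 7.768 × 10^-3;  mass: 90.03x + 128.13y = 0.6184
Solving, x = 2.267 × 10^-3 mol, y = 3.233 × 10^-3 mol
mass of H2C2O4 = 2.267 × 10^-3 × 90.03 = 0.2041 g
% H2C2O4 = 0.2041 / 0.6184 × 100 = 33.01 %

33.01 %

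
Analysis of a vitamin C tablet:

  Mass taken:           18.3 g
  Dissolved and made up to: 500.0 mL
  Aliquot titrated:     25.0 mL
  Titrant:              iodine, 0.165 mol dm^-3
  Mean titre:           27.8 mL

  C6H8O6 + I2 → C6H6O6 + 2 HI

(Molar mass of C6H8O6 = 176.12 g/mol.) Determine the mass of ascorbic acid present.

16.2 g

n(I2) per titration = 0.0278 × 0.165 = 4.59 × 10^-3 mol
n(C6H8O6) in each aliquot = 4.59 × 10^-3 mol (1:1 ratio)
n(C6H8O6) in the whole flask = 4.59 × 10^-3 × 500.0/25.0 = 0.0917 mol
mass of C6H8O6 = 0.0917 × 176.12 = 16.2 g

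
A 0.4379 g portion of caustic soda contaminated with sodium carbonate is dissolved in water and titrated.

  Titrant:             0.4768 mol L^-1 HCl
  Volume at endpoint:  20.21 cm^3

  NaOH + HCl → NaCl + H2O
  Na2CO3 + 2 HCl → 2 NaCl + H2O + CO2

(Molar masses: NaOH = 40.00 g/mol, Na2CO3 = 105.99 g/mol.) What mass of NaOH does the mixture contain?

n(HCl) = 0.02021 × 0.4768 = 9.636 × 10^-3 mol
Let x = n(NaOH), y = n(Na2CO3).
Titrant: 1x + 2y = 9.636 × 10^-3;  mass: 40.00x + 105.99y = 0.4379
Solving, x = 5.600 × 10^-3 mol, y = 2.018 × 10^-3 mol
mass of NaOH = 5.600 × 10^-3 × 40.00 = 0.2240 g

0.2240 g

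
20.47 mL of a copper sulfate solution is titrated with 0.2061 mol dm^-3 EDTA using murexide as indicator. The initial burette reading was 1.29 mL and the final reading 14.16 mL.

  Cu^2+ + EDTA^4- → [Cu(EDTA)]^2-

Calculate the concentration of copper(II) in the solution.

0.1296 mol/L

n(EDTA) = 0.01287 L × 0.2061 mol/L = 2.653 × 10^-3 mol
n(Cu2+) = 2.653 × 10^-3 mol (1:1 mole ratio)
[Cu2+] = 2.653 × 10^-3 mol / 0.02047 L = 0.1296 mol/L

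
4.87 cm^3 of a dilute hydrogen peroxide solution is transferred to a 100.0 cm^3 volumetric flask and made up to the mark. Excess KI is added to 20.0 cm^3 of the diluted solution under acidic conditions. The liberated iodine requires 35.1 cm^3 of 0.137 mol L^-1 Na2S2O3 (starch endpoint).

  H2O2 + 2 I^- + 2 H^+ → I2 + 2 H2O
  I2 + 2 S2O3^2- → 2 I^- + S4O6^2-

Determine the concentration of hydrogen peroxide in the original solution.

n(S2O3^2-) = 0.0351 × 0.137 = 4.81 × 10^-3 mol
n(I2) = n(S2O3^2-)/2 = 2.40 × 10^-3 mol
n(H2O2) in the aliquot = 2.40 × 10^-3 mol (1:1 ratio)
[H2O2]_dilute = 2.40 × 10^-3 / 0.0200 = 0.120 mol/L
[H2O2]_original = 0.120 × 100.0/4.87 = 2.47 mol/L

2.47 mol/L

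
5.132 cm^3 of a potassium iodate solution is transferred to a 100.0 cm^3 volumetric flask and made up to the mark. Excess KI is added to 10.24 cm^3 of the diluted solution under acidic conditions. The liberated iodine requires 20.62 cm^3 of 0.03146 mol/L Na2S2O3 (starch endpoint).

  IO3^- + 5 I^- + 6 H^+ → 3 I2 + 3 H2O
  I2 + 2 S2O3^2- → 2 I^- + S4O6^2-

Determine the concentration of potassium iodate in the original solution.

n(S2O3^2-) = 0.02062 × 0.03146 = 6.487 × 10^-4 mol
n(I2) = n(S2O3^2-)/2 = 3.244 × 10^-4 mol
From the 1:3 ratio, n(IO3^-) in the aliquot = 1/3 × 3.244 × 10^-4 = 1.081 × 10^-4 mol
[IO3^-]_dilute = 1.081 × 10^-4 / 0.01024 = 0.01056 mol/L
[IO3^-]_original = 0.01056 × 100.0/5.132 = 0.2057 mol/L

0.2057 mol/L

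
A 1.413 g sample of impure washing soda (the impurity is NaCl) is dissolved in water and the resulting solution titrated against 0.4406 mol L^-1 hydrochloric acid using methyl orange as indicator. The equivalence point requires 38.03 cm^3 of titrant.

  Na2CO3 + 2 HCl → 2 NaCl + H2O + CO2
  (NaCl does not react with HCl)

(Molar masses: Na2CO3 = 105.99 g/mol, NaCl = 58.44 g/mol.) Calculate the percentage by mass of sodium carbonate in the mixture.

62.84 %

n(HCl) = 0.03803 × 0.4406 = 0.01676 mol
Let x = n(Na2CO3), y = n(NaCl).
Titrant: 2x = 0.01676;  mass: 105.99x + 58.44y = 1.413
Solving, x = 8.378 × 10^-3 mol, y = 8.984 × 10^-3 mol
mass of Na2CO3 = 8.378 × 10^-3 × 105.99 = 0.8880 g
% Na2CO3 = 0.8880 / 1.413 × 100 = 62.84 %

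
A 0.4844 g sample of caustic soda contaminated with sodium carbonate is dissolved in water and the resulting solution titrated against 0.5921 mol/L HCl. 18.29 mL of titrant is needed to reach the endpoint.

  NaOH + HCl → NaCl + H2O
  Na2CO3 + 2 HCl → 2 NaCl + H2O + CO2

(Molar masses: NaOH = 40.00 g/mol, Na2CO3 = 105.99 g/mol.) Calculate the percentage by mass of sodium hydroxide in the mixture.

56.88 %

n(HCl) = 0.01829 × 0.5921 = 0.01083 mol
Let x = n(NaOH), y = n(Na2CO3).
Titrant: 1x + 2y = 0.01083;  mass: 40.00x + 105.99y = 0.4844
Solving, x = 6.888 × 10^-3 mol, y = 1.971 × 10^-3 mol
mass of NaOH = 6.888 × 10^-3 × 40.00 = 0.2755 g
% NaOH = 0.2755 / 0.4844 × 100 = 56.88 %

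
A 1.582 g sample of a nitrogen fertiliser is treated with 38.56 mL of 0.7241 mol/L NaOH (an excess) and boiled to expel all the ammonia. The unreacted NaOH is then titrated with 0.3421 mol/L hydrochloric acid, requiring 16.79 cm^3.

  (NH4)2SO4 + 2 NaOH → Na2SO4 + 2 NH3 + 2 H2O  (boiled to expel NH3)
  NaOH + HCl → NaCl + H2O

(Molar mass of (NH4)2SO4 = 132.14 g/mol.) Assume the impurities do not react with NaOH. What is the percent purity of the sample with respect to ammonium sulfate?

n(NaOH) added = 0.03856 × 0.7241 = 0.02792 mol
n(HCl) used in back-titration = 0.01679 × 0.3421 = 5.744 × 10^-3 mol
n(NaOH) left over = 5.744 × 10^-3 mol (1:1 ratio)
n(NaOH) consumed by analyte = 0.02792 − 5.744 × 10^-3 = 0.02218 mol
From the 1:2 ratio, n((NH4)2SO4) = 1/2 × 0.02218 = 0.01109 mol
mass of (NH4)2SO4 = 0.01109 × 132.14 = 1.465 g
% (NH4)2SO4 = 1.465 / 1.582 × 100 = 92.62 %

92.62 %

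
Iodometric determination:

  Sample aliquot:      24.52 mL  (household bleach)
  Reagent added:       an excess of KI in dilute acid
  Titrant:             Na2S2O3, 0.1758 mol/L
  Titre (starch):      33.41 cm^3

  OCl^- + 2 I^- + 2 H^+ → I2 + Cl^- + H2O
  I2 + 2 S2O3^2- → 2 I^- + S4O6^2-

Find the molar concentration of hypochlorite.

0.1198 mol/L

n(S2O3^2-) = 0.03341 × 0.1758 = 5.873 × 10^-3 mol
n(I2) = n(S2O3^2-)/2 = 2.937 × 10^-3 mol
n(OCl^-) in the aliquot = 2.937 × 10^-3 mol (1:1 ratio)
[OCl^-] = 2.937 × 10^-3 / 0.02452 = 0.1198 mol/L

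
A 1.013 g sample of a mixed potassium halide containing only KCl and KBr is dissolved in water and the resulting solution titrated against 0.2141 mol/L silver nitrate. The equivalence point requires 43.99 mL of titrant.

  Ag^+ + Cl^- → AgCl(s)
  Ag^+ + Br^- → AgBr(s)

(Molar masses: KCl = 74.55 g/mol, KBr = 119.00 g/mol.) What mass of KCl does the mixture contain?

0.1808 g

n(AgNO3) = 0.04399 × 0.2141 = 9.418 × 10^-3 mol
Let x = n(KCl), y = n(KBr).
Titrant: 1x + 1y = 9.418 × 10^-3;  mass: 74.55x + 119.00y = 1.013
Solving, x = 2.425 × 10^-3 mol, y = 6.994 × 10^-3 mol
mass of KCl = 2.425 × 10^-3 × 74.55 = 0.1808 g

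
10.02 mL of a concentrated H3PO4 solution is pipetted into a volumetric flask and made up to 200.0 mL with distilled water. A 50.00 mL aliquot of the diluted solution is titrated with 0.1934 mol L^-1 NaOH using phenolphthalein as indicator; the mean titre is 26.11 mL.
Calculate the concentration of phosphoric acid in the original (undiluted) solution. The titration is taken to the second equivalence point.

1.008 mol/L

H3PO4 + 2 NaOH → Na2HPO4 + 2 H2O
n(NaOH) = 0.02611 × 0.1934 = 5.050 × 10^-3 mol
From the 1:2 ratio, n(H3PO4) in the aliquot = 1/2 × 5.050 × 10^-3 = 2.525 × 10^-3 mol
[H3PO4]_dilute = 2.525 × 10^-3 / 0.05000 = 0.05050 mol/L
Dilution factor = 200.0 / 10.02 = 19.96
[H3PO4]_stock = 0.05050 × 19.96 = 1.008 mol/L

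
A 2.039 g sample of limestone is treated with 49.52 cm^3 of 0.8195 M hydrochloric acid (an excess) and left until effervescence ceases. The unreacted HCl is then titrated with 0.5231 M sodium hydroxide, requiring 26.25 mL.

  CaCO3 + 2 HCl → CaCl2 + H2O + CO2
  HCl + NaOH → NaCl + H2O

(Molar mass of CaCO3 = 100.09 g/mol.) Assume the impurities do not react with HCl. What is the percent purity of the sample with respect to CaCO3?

65.90 %

n(HCl) added = 0.04952 × 0.8195 = 0.04058 mol
n(NaOH) used in back-titration = 0.02625 × 0.5231 = 0.01373 mol
n(HCl) left over = 0.01373 mol (1:1 ratio)
n(HCl) consumed by analyte = 0.04058 − 0.01373 = 0.02685 mol
From the 1:2 ratio, n(CaCO3) = 1/2 × 0.02685 = 0.01343 mol
mass of CaCO3 = 0.01343 × 100.09 = 1.344 g
% CaCO3 = 1.344 / 2.039 × 100 = 65.90 %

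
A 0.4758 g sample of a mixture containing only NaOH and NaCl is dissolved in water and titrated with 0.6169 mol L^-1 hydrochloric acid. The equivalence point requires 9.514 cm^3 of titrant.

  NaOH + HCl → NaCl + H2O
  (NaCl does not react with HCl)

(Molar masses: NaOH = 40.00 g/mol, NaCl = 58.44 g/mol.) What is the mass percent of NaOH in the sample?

49.34 %

n(HCl) = 0.009514 × 0.6169 = 5.869 × 10^-3 mol
Let x = n(NaOH), y = n(NaCl).
Titrant: 1x = 5.869 × 10^-3;  mass: 40.00x + 58.44y = 0.4758
Solving, x = 5.869 × 10^-3 mol, y = 4.124 × 10^-3 mol
mass of NaOH = 5.869 × 10^-3 × 40.00 = 0.2348 g
% NaOH = 0.2348 / 0.4758 × 100 = 49.34 %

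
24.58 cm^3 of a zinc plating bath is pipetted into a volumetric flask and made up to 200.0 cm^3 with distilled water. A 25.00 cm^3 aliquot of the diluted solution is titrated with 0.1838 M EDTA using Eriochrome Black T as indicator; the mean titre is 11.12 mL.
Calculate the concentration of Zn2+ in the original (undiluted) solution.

Zn^2+ + EDTA^4- → [Zn(EDTA)]^2-
n(EDTA) = 0.01112 × 0.1838 = 2.044 × 10^-3 mol
n(Zn2+) in the aliquot = 2.044 × 10^-3 mol (1:1 ratio)
[Zn2+]_dilute = 2.044 × 10^-3 / 0.02500 = 0.08175 mol/L
Dilution factor = 200.0 / 24.58 = 8.137
[Zn2+]_stock = 0.08175 × 8.137 = 0.6652 mol/L

0.6652 M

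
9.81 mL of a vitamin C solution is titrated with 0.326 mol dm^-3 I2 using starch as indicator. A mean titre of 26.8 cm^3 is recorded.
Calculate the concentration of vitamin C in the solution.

C6H8O6 + I2 → C6H6O6 + 2 HI
n(I2) = 0.0268 L × 0.326 mol/L = 8.74 × 10^-3 mol
n(C6H8O6) = 8.74 × 10^-3 mol (1:1 mole ratio)
[C6H8O6] = 8.74 × 10^-3 mol / 0.00981 L = 0.891 mol/L

0.891 mol/L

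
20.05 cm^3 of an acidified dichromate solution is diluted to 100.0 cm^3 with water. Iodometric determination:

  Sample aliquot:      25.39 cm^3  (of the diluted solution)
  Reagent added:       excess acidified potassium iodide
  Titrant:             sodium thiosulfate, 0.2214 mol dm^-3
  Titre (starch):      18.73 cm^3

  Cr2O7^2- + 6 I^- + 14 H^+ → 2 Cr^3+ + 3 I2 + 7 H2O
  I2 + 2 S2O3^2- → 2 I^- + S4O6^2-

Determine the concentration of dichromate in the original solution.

n(S2O3^2-) = 0.01873 × 0.2214 = 4.147 × 10^-3 mol
n(I2) = n(S2O3^2-)/2 = 2.073 × 10^-3 mol
From the 1:3 ratio, n(Cr2O7^2-) in the aliquot = 1/3 × 2.073 × 10^-3 = 6.911 × 10^-4 mol
[Cr2O7^2-]_dilute = 6.911 × 10^-4 / 0.02539 = 0.02722 mol/L
[Cr2O7^2-]_original = 0.02722 × 100.0/20.05 = 0.1358 mol/L

0.1358 mol/L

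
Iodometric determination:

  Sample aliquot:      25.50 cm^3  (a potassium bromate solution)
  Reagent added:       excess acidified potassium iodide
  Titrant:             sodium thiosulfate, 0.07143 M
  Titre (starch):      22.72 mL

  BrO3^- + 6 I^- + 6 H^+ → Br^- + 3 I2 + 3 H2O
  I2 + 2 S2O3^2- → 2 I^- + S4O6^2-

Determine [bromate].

n(S2O3^2-) = 0.02272 × 0.07143 = 1.623 × 10^-3 mol
n(I2) = n(S2O3^2-)/2 = 8.114 × 10^-4 mol
From the 1:3 ratio, n(BrO3^-) in the aliquot = 1/3 × 8.114 × 10^-4 = 2.705 × 10^-4 mol
[BrO3^-] = 2.705 × 10^-4 / 0.02550 = 0.01061 mol/L

0.01061 M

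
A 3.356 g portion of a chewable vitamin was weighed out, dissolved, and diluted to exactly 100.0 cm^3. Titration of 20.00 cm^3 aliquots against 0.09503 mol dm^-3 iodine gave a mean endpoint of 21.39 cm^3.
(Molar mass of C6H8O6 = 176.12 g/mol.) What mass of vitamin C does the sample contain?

1.790 g

C6H8O6 + I2 → C6H6O6 + 2 HI
n(I2) per titration = 0.02139 × 0.09503 = 2.033 × 10^-3 mol
n(C6H8O6) in each aliquot = 2.033 × 10^-3 mol (1:1 ratio)
n(C6H8O6) in the whole flask = 2.033 × 10^-3 × 100.0/20.00 = 0.01016 mol
mass of C6H8O6 = 0.01016 × 176.12 = 1.790 g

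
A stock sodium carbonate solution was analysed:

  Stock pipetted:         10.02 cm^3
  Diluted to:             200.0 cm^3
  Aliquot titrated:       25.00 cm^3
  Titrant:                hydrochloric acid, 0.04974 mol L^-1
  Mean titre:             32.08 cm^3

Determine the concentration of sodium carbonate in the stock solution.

Na2CO3 + 2 HCl → 2 NaCl + H2O + CO2
n(HCl) = 0.03208 × 0.04974 = 1.596 × 10^-3 mol
From the 1:2 ratio, n(Na2CO3) in the aliquot = 1/2 × 1.596 × 10^-3 = 7.978 × 10^-4 mol
[Na2CO3]_dilute = 7.978 × 10^-4 / 0.02500 = 0.03191 mol/L
Dilution factor = 200.0 / 10.02 = 19.96
[Na2CO3]_stock = 0.03191 × 19.96 = 0.6370 mol/L

0.6370 mol/L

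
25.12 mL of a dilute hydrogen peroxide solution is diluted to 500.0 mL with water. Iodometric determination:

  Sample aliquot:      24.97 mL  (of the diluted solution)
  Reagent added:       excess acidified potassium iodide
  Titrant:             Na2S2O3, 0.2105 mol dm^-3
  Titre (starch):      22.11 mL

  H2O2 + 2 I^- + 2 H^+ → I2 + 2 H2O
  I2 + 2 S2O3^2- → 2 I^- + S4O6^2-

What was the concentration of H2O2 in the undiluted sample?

1.855 mol/L

n(S2O3^2-) = 0.02211 × 0.2105 = 4.654 × 10^-3 mol
n(I2) = n(S2O3^2-)/2 = 2.327 × 10^-3 mol
n(H2O2) in the aliquot = 2.327 × 10^-3 mol (1:1 ratio)
[H2O2]_dilute = 2.327 × 10^-3 / 0.02497 = 0.09319 mol/L
[H2O2]_original = 0.09319 × 500.0/25.12 = 1.855 mol/L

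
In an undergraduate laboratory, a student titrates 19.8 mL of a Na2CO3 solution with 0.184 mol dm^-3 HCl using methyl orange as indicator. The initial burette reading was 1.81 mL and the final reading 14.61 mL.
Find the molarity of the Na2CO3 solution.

0.0595 mol/L

Na2CO3 + 2 HCl → 2 NaCl + H2O + CO2
n(HCl) = 0.0128 L × 0.184 mol/L = 2.36 × 10^-3 mol
From the 1:2 mole ratio, n(Na2CO3) = 1/2 × 2.36 × 10^-3 = 1.18 × 10^-3 mol
[Na2CO3] = 1.18 × 10^-3 mol / 0.0198 L = 0.0595 mol/L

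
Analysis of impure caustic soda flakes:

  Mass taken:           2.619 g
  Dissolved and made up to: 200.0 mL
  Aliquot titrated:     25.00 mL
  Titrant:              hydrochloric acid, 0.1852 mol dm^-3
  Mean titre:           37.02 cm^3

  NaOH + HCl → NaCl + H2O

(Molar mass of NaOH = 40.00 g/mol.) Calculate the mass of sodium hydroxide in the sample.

n(HCl) per titration = 0.03702 × 0.1852 = 6.856 × 10^-3 mol
n(NaOH) in each aliquot = 6.856 × 10^-3 mol (1:1 ratio)
n(NaOH) in the whole flask = 6.856 × 10^-3 × 200.0/25.00 = 0.05485 mol
mass of NaOH = 0.05485 × 40.00 = 2.194 g

2.194 g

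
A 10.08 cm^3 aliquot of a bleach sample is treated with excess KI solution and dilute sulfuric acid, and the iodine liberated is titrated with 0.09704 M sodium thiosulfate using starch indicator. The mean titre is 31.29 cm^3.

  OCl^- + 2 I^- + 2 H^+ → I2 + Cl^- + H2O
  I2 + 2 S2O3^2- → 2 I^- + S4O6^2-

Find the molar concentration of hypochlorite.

0.1506 M

n(S2O3^2-) = 0.03129 × 0.09704 = 3.036 × 10^-3 mol
n(I2) = n(S2O3^2-)/2 = 1.518 × 10^-3 mol
n(OCl^-) in the aliquot = 1.518 × 10^-3 mol (1:1 ratio)
[OCl^-] = 1.518 × 10^-3 / 0.01008 = 0.1506 mol/L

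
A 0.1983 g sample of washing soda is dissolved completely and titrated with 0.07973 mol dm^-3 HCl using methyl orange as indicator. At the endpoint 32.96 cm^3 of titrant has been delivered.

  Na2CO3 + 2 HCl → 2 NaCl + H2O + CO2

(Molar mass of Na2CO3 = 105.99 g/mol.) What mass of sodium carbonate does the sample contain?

0.1393 g

n(HCl) = 0.03296 L × 0.07973 mol/L = 2.628 × 10^-3 mol
From the 1:2 ratio, n(Na2CO3) = 1/2 × 2.628 × 10^-3 = 1.314 × 10^-3 mol
mass of Na2CO3 = 1.314 × 10^-3 × 105.99 g/mol = 0.1393 g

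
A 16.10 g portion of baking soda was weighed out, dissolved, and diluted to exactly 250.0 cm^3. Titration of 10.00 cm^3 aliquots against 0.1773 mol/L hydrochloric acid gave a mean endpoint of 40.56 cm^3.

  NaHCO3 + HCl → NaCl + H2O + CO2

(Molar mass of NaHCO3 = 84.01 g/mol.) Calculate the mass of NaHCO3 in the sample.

15.10 g

n(HCl) per titration = 0.04056 × 0.1773 = 7.191 × 10^-3 mol
n(NaHCO3) in each aliquot = 7.191 × 10^-3 mol (1:1 ratio)
n(NaHCO3) in the whole flask = 7.191 × 10^-3 × 250.0/10.00 = 0.1798 mol
mass of NaHCO3 = 0.1798 × 84.01 = 15.10 g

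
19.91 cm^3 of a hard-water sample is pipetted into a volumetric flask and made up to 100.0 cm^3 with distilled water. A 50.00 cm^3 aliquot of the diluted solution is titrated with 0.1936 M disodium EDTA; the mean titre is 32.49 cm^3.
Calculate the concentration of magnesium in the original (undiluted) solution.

0.6318 M

Mg^2+ + EDTA^4- → [Mg(EDTA)]^2-
n(EDTA) = 0.03249 × 0.1936 = 6.290 × 10^-3 mol
n(Mg2+) in the aliquot = 6.290 × 10^-3 mol (1:1 ratio)
[Mg2+]_dilute = 6.290 × 10^-3 / 0.05000 = 0.1258 mol/L
Dilution factor = 100.0 / 19.91 = 5.023
[Mg2+]_stock = 0.1258 × 5.023 = 0.6318 mol/L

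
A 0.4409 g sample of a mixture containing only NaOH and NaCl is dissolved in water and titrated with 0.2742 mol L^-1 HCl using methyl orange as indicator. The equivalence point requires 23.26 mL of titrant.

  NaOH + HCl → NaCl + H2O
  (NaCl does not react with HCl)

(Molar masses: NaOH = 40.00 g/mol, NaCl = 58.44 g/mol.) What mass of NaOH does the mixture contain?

n(HCl) = 0.02326 × 0.2742 = 6.378 × 10^-3 mol
Let x = n(NaOH), y = n(NaCl).
Titrant: 1x = 6.378 × 10^-3;  mass: 40.00x + 58.44y = 0.4409
Solving, x = 6.378 × 10^-3 mol, y = 3.179 × 10^-3 mol
mass of NaOH = 6.378 × 10^-3 × 40.00 = 0.2551 g

0.2551 g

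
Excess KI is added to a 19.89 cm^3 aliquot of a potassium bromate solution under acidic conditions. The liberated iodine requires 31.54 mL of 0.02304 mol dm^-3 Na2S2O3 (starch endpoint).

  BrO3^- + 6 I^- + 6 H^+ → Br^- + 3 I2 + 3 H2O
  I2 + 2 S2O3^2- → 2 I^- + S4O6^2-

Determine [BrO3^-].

0.006089 mol/L

n(S2O3^2-) = 0.03154 × 0.02304 = 7.267 × 10^-4 mol
n(I2) = n(S2O3^2-)/2 = 3.633 × 10^-4 mol
From the 1:3 ratio, n(BrO3^-) in the aliquot = 1/3 × 3.633 × 10^-4 = 1.211 × 10^-4 mol
[BrO3^-] = 1.211 × 10^-4 / 0.01989 = 0.006089 mol/L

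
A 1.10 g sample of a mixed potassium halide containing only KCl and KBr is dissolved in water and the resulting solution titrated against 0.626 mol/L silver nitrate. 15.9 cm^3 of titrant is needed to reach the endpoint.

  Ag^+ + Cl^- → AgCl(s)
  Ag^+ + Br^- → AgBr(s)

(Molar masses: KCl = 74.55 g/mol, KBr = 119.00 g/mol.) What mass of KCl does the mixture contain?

n(AgNO3) = 0.0159 × 0.626 = 9.95 × 10^-3 mol
Let x = n(KCl), y = n(KBr).
Titrant: 1x + 1y = 9.95 × 10^-3;  mass: 74.55x + 119.00y = 1.10
Solving, x = 1.90 × 10^-3 mol, y = 8.05 × 10^-3 mol
mass of KCl = 1.90 × 10^-3 × 74.55 = 0.142 g

0.142 g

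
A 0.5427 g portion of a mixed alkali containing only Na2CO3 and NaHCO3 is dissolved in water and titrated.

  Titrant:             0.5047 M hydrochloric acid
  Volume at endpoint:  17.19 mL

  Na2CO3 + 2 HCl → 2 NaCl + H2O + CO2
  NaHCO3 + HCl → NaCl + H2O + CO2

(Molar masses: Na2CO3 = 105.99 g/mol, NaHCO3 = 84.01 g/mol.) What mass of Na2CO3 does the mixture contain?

n(HCl) = 0.01719 × 0.5047 = 8.676 × 10^-3 mol
Let x = n(Na2CO3), y = n(NaHCO3).
Titrant: 2x + 1y = 8.676 × 10^-3;  mass: 105.99x + 84.01y = 0.5427
Solving, x = 3.001 × 10^-3 mol, y = 2.674 × 10^-3 mol
mass of Na2CO3 = 3.001 × 10^-3 × 105.99 = 0.3181 g

0.3181 g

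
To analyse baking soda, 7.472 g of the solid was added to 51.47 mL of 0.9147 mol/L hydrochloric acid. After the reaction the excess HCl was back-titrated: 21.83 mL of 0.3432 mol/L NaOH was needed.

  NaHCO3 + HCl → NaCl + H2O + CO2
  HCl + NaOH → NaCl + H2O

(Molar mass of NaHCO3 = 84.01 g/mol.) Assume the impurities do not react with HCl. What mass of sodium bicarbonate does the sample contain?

3.326 g

n(HCl) added = 0.05147 × 0.9147 = 0.04708 mol
n(NaOH) used in back-titration = 0.02183 × 0.3432 = 7.492 × 10^-3 mol
n(HCl) left over = 7.492 × 10^-3 mol (1:1 ratio)
n(HCl) consumed by analyte = 0.04708 − 7.492 × 10^-3 = 0.03959 mol
n(NaHCO3) = 0.03959 mol (1:1 ratio)
mass of NaHCO3 = 0.03959 × 84.01 = 3.326 g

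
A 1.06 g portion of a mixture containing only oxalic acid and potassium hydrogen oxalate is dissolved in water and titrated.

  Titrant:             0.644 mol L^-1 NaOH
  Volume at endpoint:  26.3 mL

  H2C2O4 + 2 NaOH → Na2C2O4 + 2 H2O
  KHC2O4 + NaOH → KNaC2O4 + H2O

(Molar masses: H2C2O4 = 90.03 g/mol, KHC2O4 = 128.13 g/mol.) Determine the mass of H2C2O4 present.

n(NaOH) = 0.0263 × 0.644 = 0.0169 mol
Let x = n(H2C2O4), y = n(KHC2O4).
Titrant: 2x + 1y = 0.0169;  mass: 90.03x + 128.13y = 1.06
Solving, x = 6.68 × 10^-3 mol, y = 3.58 × 10^-3 mol
mass of H2C2O4 = 6.68 × 10^-3 × 90.03 = 0.601 g

0.601 g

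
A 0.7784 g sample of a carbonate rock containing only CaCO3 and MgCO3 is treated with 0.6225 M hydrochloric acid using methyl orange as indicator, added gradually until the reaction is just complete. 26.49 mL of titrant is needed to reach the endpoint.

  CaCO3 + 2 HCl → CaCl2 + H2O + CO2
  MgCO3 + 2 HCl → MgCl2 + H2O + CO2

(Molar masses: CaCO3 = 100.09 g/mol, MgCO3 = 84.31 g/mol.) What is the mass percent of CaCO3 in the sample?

n(HCl) = 0.02649 × 0.6225 = 0.01649 mol
Let x = n(CaCO3), y = n(MgCO3).
Titrant: 2x + 2y = 0.01649;  mass: 100.09x + 84.31y = 0.7784
Solving, x = 5.276 × 10^-3 mol, y = 2.969 × 10^-3 mol
mass of CaCO3 = 5.276 × 10^-3 × 100.09 = 0.5281 g
% CaCO3 = 0.5281 / 0.7784 × 100 = 67.85 %

67.85 %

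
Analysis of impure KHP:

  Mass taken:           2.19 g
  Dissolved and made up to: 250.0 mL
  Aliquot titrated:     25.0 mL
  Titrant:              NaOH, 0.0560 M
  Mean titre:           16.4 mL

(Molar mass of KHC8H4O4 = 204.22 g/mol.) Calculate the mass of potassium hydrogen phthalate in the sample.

1.88 g

KHC8H4O4 + NaOH → KNaC8H4O4 + H2O
n(NaOH) per titration = 0.0164 × 0.0560 = 9.18 × 10^-4 mol
n(KHC8H4O4) in each aliquot = 9.18 × 10^-4 mol (1:1 ratio)
n(KHC8H4O4) in the whole flask = 9.18 × 10^-4 × 250.0/25.0 = 9.18 × 10^-3 mol
mass of KHC8H4O4 = 9.18 × 10^-3 × 204.22 = 1.88 g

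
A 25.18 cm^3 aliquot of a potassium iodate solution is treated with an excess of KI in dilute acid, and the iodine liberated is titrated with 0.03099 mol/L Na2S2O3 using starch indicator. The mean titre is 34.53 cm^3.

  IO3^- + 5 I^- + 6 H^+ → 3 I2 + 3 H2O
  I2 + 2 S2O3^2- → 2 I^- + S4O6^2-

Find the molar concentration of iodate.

0.007083 mol/L

n(S2O3^2-) = 0.03453 × 0.03099 = 1.070 × 10^-3 mol
n(I2) = n(S2O3^2-)/2 = 5.350 × 10^-4 mol
From the 1:3 ratio, n(IO3^-) in the aliquot = 1/3 × 5.350 × 10^-4 = 1.783 × 10^-4 mol
[IO3^-] = 1.783 × 10^-4 / 0.02518 = 0.007083 mol/L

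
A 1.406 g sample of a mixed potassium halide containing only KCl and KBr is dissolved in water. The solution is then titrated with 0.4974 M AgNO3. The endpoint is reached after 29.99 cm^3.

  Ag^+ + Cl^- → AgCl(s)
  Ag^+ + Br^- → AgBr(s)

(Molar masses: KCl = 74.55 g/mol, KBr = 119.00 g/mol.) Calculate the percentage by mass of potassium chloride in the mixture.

44.03 %

n(AgNO3) = 0.02999 × 0.4974 = 0.01492 mol
Let x = n(KCl), y = n(KBr).
Titrant: 1x + 1y = 0.01492;  mass: 74.55x + 119.00y = 1.406
Solving, x = 8.304 × 10^-3 mol, y = 6.613 × 10^-3 mol
mass of KCl = 8.304 × 10^-3 × 74.55 = 0.6191 g
% KCl = 0.6191 / 1.406 × 100 = 44.03 %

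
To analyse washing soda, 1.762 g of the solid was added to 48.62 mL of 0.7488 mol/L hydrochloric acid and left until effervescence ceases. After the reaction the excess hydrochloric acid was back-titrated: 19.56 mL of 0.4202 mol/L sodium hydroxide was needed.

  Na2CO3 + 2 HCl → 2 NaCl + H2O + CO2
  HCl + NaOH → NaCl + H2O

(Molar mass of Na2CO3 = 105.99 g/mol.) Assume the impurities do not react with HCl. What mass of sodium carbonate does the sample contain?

n(HCl) added = 0.04862 × 0.7488 = 0.03641 mol
n(NaOH) used in back-titration = 0.01956 × 0.4202 = 8.219 × 10^-3 mol
n(HCl) left over = 8.219 × 10^-3 mol (1:1 ratio)
n(HCl) consumed by analyte = 0.03641 − 8.219 × 10^-3 = 0.02819 mol
From the 1:2 ratio, n(Na2CO3) = 1/2 × 0.02819 = 0.01409 mol
mass of Na2CO3 = 0.01409 × 105.99 = 1.494 g

1.494 g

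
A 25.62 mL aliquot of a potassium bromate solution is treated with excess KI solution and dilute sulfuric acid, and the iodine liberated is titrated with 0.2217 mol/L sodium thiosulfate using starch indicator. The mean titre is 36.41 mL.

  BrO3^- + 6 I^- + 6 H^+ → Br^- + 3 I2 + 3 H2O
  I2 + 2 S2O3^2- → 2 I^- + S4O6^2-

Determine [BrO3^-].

0.05251 mol/L

n(S2O3^2-) = 0.03641 × 0.2217 = 8.072 × 10^-3 mol
n(I2) = n(S2O3^2-)/2 = 4.036 × 10^-3 mol
From the 1:3 ratio, n(BrO3^-) in the aliquot = 1/3 × 4.036 × 10^-3 = 1.345 × 10^-3 mol
[BrO3^-] = 1.345 × 10^-3 / 0.02562 = 0.05251 mol/L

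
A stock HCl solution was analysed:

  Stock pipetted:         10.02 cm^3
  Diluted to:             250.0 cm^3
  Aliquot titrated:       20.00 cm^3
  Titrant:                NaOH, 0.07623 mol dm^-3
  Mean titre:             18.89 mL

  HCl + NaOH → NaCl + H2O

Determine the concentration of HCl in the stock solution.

n(NaOH) = 0.01889 × 0.07623 = 1.440 × 10^-3 mol
n(HCl) in the aliquot = 1.440 × 10^-3 mol (1:1 ratio)
[HCl]_dilute = 1.440 × 10^-3 / 0.02000 = 0.07200 mol/L
Dilution factor = 250.0 / 10.02 = 24.95
[HCl]_stock = 0.07200 × 24.95 = 1.796 mol/L

1.796 mol/L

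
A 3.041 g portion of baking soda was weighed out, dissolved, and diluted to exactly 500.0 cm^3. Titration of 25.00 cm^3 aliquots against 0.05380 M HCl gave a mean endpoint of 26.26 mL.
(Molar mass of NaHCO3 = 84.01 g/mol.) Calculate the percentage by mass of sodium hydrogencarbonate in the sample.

78.06 %

NaHCO3 + HCl → NaCl + H2O + CO2
n(HCl) per titration = 0.02626 × 0.05380 = 1.413 × 10^-3 mol
n(NaHCO3) in each aliquot = 1.413 × 10^-3 mol (1:1 ratio)
n(NaHCO3) in the whole flask = 1.413 × 10^-3 × 500.0/25.00 = 0.02826 mol
mass of NaHCO3 = 0.02826 × 84.01 = 2.374 g
% NaHCO3 = 2.374 / 3.041 × 100 = 78.06 %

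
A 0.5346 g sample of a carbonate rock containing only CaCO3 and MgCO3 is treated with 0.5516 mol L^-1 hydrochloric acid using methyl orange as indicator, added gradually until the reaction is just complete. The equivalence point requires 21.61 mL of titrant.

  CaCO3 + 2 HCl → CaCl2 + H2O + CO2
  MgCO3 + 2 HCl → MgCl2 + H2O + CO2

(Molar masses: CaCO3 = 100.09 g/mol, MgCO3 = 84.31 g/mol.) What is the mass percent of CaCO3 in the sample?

38.10 %

n(HCl) = 0.02161 × 0.5516 = 0.01192 mol
Let x = n(CaCO3), y = n(MgCO3).
Titrant: 2x + 2y = 0.01192;  mass: 100.09x + 84.31y = 0.5346
Solving, x = 2.035 × 10^-3 mol, y = 3.925 × 10^-3 mol
mass of CaCO3 = 2.035 × 10^-3 × 100.09 = 0.2037 g
% CaCO3 = 0.2037 / 0.5346 × 100 = 38.10 %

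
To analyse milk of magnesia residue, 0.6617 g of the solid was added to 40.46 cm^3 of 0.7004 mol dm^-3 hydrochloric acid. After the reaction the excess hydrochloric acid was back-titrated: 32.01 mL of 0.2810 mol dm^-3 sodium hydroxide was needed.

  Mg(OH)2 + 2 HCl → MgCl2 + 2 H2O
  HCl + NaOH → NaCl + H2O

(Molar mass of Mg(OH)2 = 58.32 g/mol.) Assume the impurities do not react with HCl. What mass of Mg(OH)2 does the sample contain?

0.5641 g

n(HCl) added = 0.04046 × 0.7004 = 0.02834 mol
n(NaOH) used in back-titration = 0.03201 × 0.2810 = 8.995 × 10^-3 mol
n(HCl) left over = 8.995 × 10^-3 mol (1:1 ratio)
n(HCl) consumed by analyte = 0.02834 − 8.995 × 10^-3 = 0.01934 mol
From the 1:2 ratio, n(Mg(OH)2) = 1/2 × 0.01934 = 9.672 × 10^-3 mol
mass of Mg(OH)2 = 9.672 × 10^-3 × 58.32 = 0.5641 g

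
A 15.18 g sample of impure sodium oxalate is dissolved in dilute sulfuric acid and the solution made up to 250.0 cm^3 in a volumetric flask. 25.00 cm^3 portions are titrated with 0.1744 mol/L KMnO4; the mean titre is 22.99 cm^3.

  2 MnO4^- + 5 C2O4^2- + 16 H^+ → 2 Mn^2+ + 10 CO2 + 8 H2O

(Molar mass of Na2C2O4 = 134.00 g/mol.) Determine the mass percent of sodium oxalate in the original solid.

88.48 %

n(KMnO4) per titration = 0.02299 × 0.1744 = 4.009 × 10^-3 mol
From the 5:2 ratio, n(Na2C2O4) in each aliquot = 5/2 × 4.009 × 10^-3 = 0.01002 mol
n(Na2C2O4) in the whole flask = 0.01002 × 250.0/25.00 = 0.1002 mol
mass of Na2C2O4 = 0.1002 × 134.00 = 13.43 g
% Na2C2O4 = 13.43 / 15.18 × 100 = 88.48 %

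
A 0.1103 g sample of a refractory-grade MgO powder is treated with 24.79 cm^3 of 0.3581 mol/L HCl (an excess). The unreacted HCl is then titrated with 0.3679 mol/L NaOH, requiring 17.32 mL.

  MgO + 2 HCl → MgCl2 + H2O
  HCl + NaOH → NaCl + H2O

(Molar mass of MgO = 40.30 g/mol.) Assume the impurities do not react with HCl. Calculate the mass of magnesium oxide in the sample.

0.05048 g

n(HCl) added = 0.02479 × 0.3581 = 8.877 × 10^-3 mol
n(NaOH) used in back-titration = 0.01732 × 0.3679 = 6.372 × 10^-3 mol
n(HCl) left over = 6.372 × 10^-3 mol (1:1 ratio)
n(HCl) consumed by analyte = 8.877 × 10^-3 − 6.372 × 10^-3 = 2.505 × 10^-3 mol
From the 1:2 ratio, n(MgO) = 1/2 × 2.505 × 10^-3 = 1.253 × 10^-3 mol
mass of MgO = 1.253 × 10^-3 × 40.30 = 0.05048 g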